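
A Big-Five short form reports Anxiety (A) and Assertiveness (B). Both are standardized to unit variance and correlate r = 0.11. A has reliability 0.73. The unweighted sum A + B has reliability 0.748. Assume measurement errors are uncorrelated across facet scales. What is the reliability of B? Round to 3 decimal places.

Var(A+B) = 2 + 2·0.11 = 2.220.
True-score variance = ρ_A + ρ_B + 2·0.11, so 0.748 = (0.73 + ρ_B + 0.22) / 2.220.
ρ_B = 0.748·2.220 − 0.73 − 0.22 = 0.711.

0.711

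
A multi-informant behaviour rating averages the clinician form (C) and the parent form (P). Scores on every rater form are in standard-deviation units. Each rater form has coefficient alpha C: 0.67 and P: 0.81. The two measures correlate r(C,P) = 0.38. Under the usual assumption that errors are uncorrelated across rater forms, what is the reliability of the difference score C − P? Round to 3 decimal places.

0.581

Var(C−P) = 1 + 1 − 2·0.38 = 2 − 0.76 = 1.24.
Because errors are independent across components, Cov(Tᵢ,Tⱼ) = Cov(Xᵢ,Xⱼ); the off-diagonal part of the true-score variance is the same as above.
True-score variance = [0.67 + 0.81] − 0.76 = 1.48 − 0.76 = 0.72.
Reliability = 0.72 / 1.24 = 0.581.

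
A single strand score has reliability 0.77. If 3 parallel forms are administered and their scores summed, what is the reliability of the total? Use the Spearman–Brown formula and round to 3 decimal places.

ρ_k = kρ / (1 + (k−1)ρ) = 3·0.77 / (1 + 2·0.77) = 2.310 / 2.540 = 0.909.

0.909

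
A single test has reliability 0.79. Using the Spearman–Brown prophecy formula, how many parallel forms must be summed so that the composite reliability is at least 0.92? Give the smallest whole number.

4

k ≥ ρ*(1−ρ₁)/(ρ₁(1−ρ*)) = 0.92·0.21 / (0.79·0.08) = 3.057.
Smallest integer k = 4.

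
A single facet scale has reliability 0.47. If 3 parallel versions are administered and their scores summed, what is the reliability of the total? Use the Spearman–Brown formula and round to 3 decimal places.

0.727

ρ_k = kρ / (1 + (k−1)ρ) = 3·0.47 / (1 + 2·0.47) = 1.410 / 1.940 = 0.727.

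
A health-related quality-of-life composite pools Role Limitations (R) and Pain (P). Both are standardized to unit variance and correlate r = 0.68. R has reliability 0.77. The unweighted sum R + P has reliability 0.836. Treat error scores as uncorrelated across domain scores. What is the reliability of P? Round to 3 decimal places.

0.679

Var(R+P) = 2 + 2·0.68 = 3.360.
True-score variance = ρ_R + ρ_P + 2·0.68, so 0.836 = (0.77 + ρ_P + 1.36) / 3.360.
ρ_P = 0.836·3.360 − 0.77 − 1.36 = 0.679.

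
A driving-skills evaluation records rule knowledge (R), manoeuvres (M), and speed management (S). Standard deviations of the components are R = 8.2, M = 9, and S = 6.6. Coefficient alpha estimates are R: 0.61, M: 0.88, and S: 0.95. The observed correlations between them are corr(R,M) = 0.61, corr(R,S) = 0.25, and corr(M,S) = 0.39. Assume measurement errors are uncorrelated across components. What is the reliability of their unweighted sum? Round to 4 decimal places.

Var(R+M+S) = 8.2² + 9² + 6.6² + 2·[8.2·9·0.61 + 8.2·6.6·0.25 + 9·6.6·0.39] = 191.8 + 163.428 = 355.228.
Because errors are independent across components, Cov(Tᵢ,Tⱼ) = Cov(Xᵢ,Xⱼ); the off-diagonal part of the true-score variance is the same as above.
True-score variance = [8.2²·0.61 + 9²·0.88 + 6.6²·0.95] + 163.428 = 153.678 + 163.428 = 317.106.
Reliability = 317.106 / 355.228 = 0.8927.

0.8927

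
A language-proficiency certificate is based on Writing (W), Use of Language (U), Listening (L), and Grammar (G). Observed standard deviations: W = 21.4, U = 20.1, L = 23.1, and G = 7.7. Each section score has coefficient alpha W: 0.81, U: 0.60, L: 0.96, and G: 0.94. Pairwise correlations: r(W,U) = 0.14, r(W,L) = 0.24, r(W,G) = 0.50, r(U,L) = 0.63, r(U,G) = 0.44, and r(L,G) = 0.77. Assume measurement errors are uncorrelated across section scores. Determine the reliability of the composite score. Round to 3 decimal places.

Var(W+U+L+G) = 21.4² + 20.1² + 23.1² + 7.7² + 2·[21.4·20.1·0.14 + 21.4·23.1·0.24 + 21.4·7.7·0.50 + 20.1·23.1·0.63 + 20.1·7.7·0.44 + 23.1·7.7·0.77] = 1454.87 + 1517.65 = 2972.52.
Because errors are independent across components, Cov(Tᵢ,Tⱼ) = Cov(Xᵢ,Xⱼ); the off-diagonal part of the true-score variance is the same as above.
True-score variance = [21.4²·0.81 + 20.1²·0.60 + 23.1²·0.96 + 7.7²·0.94] + 1517.65 = 1181.35 + 1517.65 = 2699.
Reliability = 2699 / 2972.52 = 0.908.

0.908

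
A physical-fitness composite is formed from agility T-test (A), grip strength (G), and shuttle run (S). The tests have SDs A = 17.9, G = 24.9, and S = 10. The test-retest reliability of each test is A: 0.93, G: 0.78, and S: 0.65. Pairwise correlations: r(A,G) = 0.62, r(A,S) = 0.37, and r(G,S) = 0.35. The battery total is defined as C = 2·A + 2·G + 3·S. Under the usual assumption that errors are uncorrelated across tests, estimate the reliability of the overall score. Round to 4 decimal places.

Var(C) = 2²·17.9² + 2²·24.9² + 3²·10² + 2·[4·17.9·24.9·0.62 + 6·17.9·10·0.37 + 6·24.9·10·0.35] = 4661.68 + 4051.28 = 8712.96.
Under uncorrelated errors the observed covariances equal the true-score covariances, so only the own-variance terms attenuate.
True-score variance = [2²·17.9²·0.93 + 2²·24.9²·0.78 + 3²·10²·0.65] + 4051.28 = 3711.36 + 4051.28 = 7762.64.
Reliability = 7762.64 / 8712.96 = 0.8909.

0.8909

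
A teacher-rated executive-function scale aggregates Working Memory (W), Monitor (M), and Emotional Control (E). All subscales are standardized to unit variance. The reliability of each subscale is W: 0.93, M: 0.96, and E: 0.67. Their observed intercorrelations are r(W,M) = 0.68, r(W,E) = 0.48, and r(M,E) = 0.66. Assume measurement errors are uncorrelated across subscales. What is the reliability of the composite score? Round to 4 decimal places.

Var(W+M+E) = 3 + 2·[0.68 + 0.48 + 0.66] = 3 + 3.64 = 6.64.
With uncorrelated errors the cross-covariances are all true-score covariance, so they carry over unchanged; only the diagonal terms shrink to ρᵢσᵢ².
True-score variance = [0.93 + 0.96 + 0.67] + 3.64 = 2.56 + 3.64 = 6.2.
Reliability = 6.2 / 6.64 = 0.9337.

0.9337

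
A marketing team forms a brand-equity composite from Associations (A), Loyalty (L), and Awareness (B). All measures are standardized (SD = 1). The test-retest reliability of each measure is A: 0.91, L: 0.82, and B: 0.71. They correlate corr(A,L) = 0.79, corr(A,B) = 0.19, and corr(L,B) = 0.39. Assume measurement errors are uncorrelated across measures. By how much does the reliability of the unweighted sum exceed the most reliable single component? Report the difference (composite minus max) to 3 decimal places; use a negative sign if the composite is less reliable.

-0.008

Var(sum) = 3 + 2.74 = 5.74; true-score variance = 2.44 + 2.74 = 5.18; composite reliability = 0.9024.
Max component reliability = 0.9100.
Difference = 0.9024 − 0.9100 = -0.008.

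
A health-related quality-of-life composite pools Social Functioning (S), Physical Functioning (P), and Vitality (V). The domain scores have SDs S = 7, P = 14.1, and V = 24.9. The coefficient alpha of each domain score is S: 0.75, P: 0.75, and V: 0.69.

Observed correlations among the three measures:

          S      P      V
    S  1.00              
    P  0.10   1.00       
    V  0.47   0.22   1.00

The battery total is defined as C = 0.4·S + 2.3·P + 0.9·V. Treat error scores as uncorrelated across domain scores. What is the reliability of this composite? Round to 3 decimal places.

Var(C) = 0.4²·7² + 2.3²·14.1² + 0.9²·24.9² + 2·[0.92·7·14.1·0.10 + 0.36·7·24.9·0.47 + 2.07·14.1·24.9·0.22] = 1561.75 + 396.917 = 1958.67.
Because errors are independent across components, Cov(Tᵢ,Tⱼ) = Cov(Xᵢ,Xⱼ); the off-diagonal part of the true-score variance is the same as above.
True-score variance = [0.4²·7²·0.75 + 2.3²·14.1²·0.75 + 0.9²·24.9²·0.69] + 396.917 = 1141.18 + 396.917 = 1538.1.
Reliability = 1538.1 / 1958.67 = 0.785.

0.785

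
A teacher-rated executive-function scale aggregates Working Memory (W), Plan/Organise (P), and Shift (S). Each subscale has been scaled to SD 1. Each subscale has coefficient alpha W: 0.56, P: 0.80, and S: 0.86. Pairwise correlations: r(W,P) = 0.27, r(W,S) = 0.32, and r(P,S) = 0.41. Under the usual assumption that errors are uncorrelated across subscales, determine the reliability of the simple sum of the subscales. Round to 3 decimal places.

0.844

Var(W+P+S) = 3 + 2·[0.27 + 0.32 + 0.41] = 3 + 2 = 5.
Because errors are independent across components, Cov(Tᵢ,Tⱼ) = Cov(Xᵢ,Xⱼ); the off-diagonal part of the true-score variance is the same as above.
True-score variance = [0.56 + 0.80 + 0.86] + 2 = 2.22 + 2 = 4.22.
Reliability = 4.22 / 5 = 0.844.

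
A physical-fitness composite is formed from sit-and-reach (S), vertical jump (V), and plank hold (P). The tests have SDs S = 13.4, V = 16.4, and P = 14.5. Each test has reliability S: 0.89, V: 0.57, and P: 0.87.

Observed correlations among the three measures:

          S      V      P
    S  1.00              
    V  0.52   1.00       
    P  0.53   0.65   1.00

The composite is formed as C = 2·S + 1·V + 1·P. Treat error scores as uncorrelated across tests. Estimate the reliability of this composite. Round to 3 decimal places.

Var(C) = 2²·13.4² + 16.4² + 14.5² + 2·[2·13.4·16.4·0.52 + 2·13.4·14.5·0.53 + 16.4·14.5·0.65] = 1197.45 + 1178.16 = 2375.61.
Because errors are independent across components, Cov(Tᵢ,Tⱼ) = Cov(Xᵢ,Xⱼ); the off-diagonal part of the true-score variance is the same as above.
True-score variance = [2²·13.4²·0.89 + 16.4²·0.57 + 14.5²·0.87] + 1178.16 = 975.458 + 1178.16 = 2153.62.
Reliability = 2153.62 / 2375.61 = 0.907.

0.907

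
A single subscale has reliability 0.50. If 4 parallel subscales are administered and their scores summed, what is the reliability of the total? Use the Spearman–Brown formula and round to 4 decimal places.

0.8000

ρ_k = kρ / (1 + (k−1)ρ) = 4·0.50 / (1 + 3·0.50) = 2.000 / 2.500 = 0.8000.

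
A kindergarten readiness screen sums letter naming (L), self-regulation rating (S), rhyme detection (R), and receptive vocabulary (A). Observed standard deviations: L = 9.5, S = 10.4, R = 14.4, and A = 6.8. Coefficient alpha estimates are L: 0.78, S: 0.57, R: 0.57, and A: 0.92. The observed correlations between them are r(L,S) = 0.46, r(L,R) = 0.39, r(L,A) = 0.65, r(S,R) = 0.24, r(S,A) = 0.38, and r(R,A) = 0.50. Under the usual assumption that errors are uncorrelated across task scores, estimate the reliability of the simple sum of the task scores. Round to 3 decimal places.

0.834

Var(L+S+R+A) = 9.5² + 10.4² + 14.4² + 6.8² + 2·[9.5·10.4·0.46 + 9.5·14.4·0.39 + 9.5·6.8·0.65 + 10.4·14.4·0.24 + 10.4·6.8·0.38 + 14.4·6.8·0.50] = 452.01 + 505.132 = 957.142.
With uncorrelated errors the cross-covariances are all true-score covariance, so they carry over unchanged; only the diagonal terms shrink to ρᵢσᵢ².
True-score variance = [9.5²·0.78 + 10.4²·0.57 + 14.4²·0.57 + 6.8²·0.92] + 505.132 = 292.782 + 505.132 = 797.914.
Reliability = 797.914 / 957.142 = 0.834.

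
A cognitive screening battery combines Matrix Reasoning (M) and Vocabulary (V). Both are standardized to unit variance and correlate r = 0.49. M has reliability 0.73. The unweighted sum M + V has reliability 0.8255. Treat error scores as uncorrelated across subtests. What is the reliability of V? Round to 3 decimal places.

Var(M+V) = 2 + 2·0.49 = 2.980.
True-score variance = ρ_M + ρ_V + 2·0.49, so 0.8255 = (0.73 + ρ_V + 0.98) / 2.980.
ρ_V = 0.8255·2.980 − 0.73 − 0.98 = 0.750.

0.750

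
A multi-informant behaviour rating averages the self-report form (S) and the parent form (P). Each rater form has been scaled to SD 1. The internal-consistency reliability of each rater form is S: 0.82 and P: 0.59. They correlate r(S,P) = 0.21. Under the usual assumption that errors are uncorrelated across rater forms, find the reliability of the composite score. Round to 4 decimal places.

0.7562

Var(S+P) = 2 + 2·[0.21] = 2 + 0.42 = 2.42.
With uncorrelated errors the cross-covariances are all true-score covariance, so they carry over unchanged; only the diagonal terms shrink to ρᵢσᵢ².
True-score variance = [0.82 + 0.59] + 0.42 = 1.41 + 0.42 = 1.83.
Reliability = 1.83 / 2.42 = 0.7562.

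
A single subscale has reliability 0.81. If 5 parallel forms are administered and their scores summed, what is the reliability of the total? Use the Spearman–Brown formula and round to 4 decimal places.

0.9552

ρ_k = kρ / (1 + (k−1)ρ) = 5·0.81 / (1 + 4·0.81) = 4.050 / 4.240 = 0.9552.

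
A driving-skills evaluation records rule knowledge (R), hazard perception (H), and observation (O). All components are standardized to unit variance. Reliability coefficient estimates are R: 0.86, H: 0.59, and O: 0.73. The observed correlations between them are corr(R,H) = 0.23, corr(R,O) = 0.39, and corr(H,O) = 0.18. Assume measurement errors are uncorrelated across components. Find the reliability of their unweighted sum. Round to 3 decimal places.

0.822

Var(R+H+O) = 3 + 2·[0.23 + 0.39 + 0.18] = 3 + 1.6 = 4.6.
Because errors are independent across components, Cov(Tᵢ,Tⱼ) = Cov(Xᵢ,Xⱼ); the off-diagonal part of the true-score variance is the same as above.
True-score variance = [0.86 + 0.59 + 0.73] + 1.6 = 2.18 + 1.6 = 3.78.
Reliability = 3.78 / 4.6 = 0.822.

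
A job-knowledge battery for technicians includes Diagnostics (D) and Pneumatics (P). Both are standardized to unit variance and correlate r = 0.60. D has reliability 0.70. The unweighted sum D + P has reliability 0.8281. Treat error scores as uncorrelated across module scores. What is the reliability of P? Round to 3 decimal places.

0.750

Var(D+P) = 2 + 2·0.60 = 3.200.
True-score variance = ρ_D + ρ_P + 2·0.60, so 0.8281 = (0.70 + ρ_P + 1.20) / 3.200.
ρ_P = 0.8281·3.200 − 0.70 − 1.20 = 0.750.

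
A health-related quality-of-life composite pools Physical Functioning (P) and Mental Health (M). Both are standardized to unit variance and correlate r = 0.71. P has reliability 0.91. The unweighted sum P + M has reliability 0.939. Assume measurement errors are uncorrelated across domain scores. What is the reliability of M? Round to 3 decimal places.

Var(P+M) = 2 + 2·0.71 = 3.420.
True-score variance = ρ_P + ρ_M + 2·0.71, so 0.939 = (0.91 + ρ_M + 1.42) / 3.420.
ρ_M = 0.939·3.420 − 0.91 − 1.42 = 0.881.

0.881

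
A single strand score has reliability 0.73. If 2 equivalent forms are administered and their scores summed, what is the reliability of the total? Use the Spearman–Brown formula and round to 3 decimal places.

ρ_k = kρ / (1 + (k−1)ρ) = 2·0.73 / (1 + 1·0.73) = 1.460 / 1.730 = 0.844.

0.844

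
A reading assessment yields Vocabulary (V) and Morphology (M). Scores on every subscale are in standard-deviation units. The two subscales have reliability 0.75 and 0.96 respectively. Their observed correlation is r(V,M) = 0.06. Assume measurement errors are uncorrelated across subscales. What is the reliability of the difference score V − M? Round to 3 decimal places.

Var(V−M) = 1 + 1 − 2·0.06 = 2 − 0.12 = 1.88.
Under uncorrelated errors the observed covariances equal the true-score covariances, so only the own-variance terms attenuate.
True-score variance = [0.75 + 0.96] − 0.12 = 1.71 − 0.12 = 1.59.
Reliability = 1.59 / 1.88 = 0.846.

0.846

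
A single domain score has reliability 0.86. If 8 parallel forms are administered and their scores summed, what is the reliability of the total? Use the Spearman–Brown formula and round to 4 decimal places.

0.9801

ρ_k = kρ / (1 + (k−1)ρ) = 8·0.86 / (1 + 7·0.86) = 6.880 / 7.020 = 0.9801.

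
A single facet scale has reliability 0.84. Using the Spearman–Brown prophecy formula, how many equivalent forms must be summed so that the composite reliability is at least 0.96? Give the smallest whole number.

k ≥ ρ*(1−ρ₁)/(ρ₁(1−ρ*)) = 0.96·0.16 / (0.84·0.04) = 4.571.
Smallest integer k = 5.

5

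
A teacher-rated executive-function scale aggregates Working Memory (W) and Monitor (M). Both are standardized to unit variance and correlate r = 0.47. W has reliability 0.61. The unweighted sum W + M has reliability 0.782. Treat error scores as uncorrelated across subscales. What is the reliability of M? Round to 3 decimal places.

0.749

Var(W+M) = 2 + 2·0.47 = 2.940.
True-score variance = ρ_W + ρ_M + 2·0.47, so 0.782 = (0.61 + ρ_M + 0.94) / 2.940.
ρ_M = 0.782·2.940 − 0.61 − 0.94 = 0.749.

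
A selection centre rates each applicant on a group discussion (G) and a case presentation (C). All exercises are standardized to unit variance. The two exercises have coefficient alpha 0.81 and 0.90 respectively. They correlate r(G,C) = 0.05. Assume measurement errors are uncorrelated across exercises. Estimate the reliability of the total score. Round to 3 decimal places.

Var(G+C) = 2 + 2·[0.05] = 2 + 0.1 = 2.1.
Under uncorrelated errors the observed covariances equal the true-score covariances, so only the own-variance terms attenuate.
True-score variance = [0.81 + 0.90] + 0.1 = 1.71 + 0.1 = 1.81.
Reliability = 1.81 / 2.1 = 0.862.

0.862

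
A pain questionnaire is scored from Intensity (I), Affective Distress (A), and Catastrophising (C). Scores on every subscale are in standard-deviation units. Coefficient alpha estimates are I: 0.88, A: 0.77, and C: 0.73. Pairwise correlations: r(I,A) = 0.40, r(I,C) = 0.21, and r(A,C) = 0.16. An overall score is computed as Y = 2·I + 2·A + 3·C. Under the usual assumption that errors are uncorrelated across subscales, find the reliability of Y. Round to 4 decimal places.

0.8446

Var(Y) = 2² + 2² + 3² + 2·[4·0.40 + 6·0.21 + 6·0.16] = 17 + 7.64 = 24.64.
Under uncorrelated errors the observed covariances equal the true-score covariances, so only the own-variance terms attenuate.
True-score variance = [2²·0.88 + 2²·0.77 + 3²·0.73] + 7.64 = 13.17 + 7.64 = 20.81.
Reliability = 20.81 / 24.64 = 0.8446.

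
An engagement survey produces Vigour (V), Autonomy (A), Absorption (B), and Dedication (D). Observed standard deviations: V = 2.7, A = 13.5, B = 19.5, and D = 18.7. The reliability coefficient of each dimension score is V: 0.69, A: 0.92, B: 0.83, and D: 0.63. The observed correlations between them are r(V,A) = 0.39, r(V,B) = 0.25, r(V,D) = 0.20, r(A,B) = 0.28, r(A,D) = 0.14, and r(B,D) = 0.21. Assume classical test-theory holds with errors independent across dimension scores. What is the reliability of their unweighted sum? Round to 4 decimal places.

0.8456

Var(V+A+B+D) = 2.7² + 13.5² + 19.5² + 18.7² + 2·[2.7·13.5·0.39 + 2.7·19.5·0.25 + 2.7·18.7·0.20 + 13.5·19.5·0.28 + 13.5·18.7·0.14 + 19.5·18.7·0.21] = 919.48 + 446.211 = 1365.69.
With uncorrelated errors the cross-covariances are all true-score covariance, so they carry over unchanged; only the diagonal terms shrink to ρᵢσᵢ².
True-score variance = [2.7²·0.69 + 13.5²·0.92 + 19.5²·0.83 + 18.7²·0.63] + 446.211 = 708.612 + 446.211 = 1154.82.
Reliability = 1154.82 / 1365.69 = 0.8456.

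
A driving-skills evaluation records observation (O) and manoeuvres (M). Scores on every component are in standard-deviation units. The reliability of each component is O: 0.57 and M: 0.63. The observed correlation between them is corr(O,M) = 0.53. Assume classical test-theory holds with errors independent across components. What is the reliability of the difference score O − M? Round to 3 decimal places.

Var(O−M) = 1 + 1 − 2·0.53 = 2 − 1.06 = 0.94.
With uncorrelated errors the cross-covariances are all true-score covariance, so they carry over unchanged; only the diagonal terms shrink to ρᵢσᵢ².
True-score variance = [0.57 + 0.63] − 1.06 = 1.2 − 1.06 = 0.14.
Reliability = 0.14 / 0.94 = 0.149.

0.149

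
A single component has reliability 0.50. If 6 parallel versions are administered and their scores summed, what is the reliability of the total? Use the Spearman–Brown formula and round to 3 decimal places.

ρ_k = kρ / (1 + (k−1)ρ) = 6·0.50 / (1 + 5·0.50) = 3.000 / 3.500 = 0.857.

0.857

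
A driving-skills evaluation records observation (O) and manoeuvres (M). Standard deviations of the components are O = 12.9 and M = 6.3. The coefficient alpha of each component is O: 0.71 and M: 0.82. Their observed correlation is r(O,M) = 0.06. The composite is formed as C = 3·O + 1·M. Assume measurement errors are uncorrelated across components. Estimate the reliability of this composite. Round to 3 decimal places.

0.718

Var(C) = 3²·12.9² + 6.3² + 2·[3·12.9·6.3·0.06] = 1537.38 + 29.2572 = 1566.64.
Under uncorrelated errors the observed covariances equal the true-score covariances, so only the own-variance terms attenuate.
True-score variance = [3²·12.9²·0.71 + 6.3²·0.82] + 29.2572 = 1095.91 + 29.2572 = 1125.16.
Reliability = 1125.16 / 1566.64 = 0.718.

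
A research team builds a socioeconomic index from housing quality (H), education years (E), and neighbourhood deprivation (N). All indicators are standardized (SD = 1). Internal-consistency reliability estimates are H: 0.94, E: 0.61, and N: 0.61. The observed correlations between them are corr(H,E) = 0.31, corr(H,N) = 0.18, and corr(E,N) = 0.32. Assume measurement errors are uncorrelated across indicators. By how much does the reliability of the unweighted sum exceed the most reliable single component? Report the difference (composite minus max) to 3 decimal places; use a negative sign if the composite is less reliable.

Var(sum) = 3 + 1.62 = 4.62; true-score variance = 2.16 + 1.62 = 3.78; composite reliability = 0.8182.
Max component reliability = 0.9400.
Difference = 0.8182 − 0.9400 = -0.122.

-0.122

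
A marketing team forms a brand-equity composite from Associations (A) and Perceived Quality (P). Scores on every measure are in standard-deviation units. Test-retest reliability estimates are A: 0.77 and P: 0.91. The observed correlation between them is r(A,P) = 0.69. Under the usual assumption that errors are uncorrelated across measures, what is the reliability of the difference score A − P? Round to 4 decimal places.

0.4839

Var(A−P) = 1 + 1 − 2·0.69 = 2 − 1.38 = 0.62.
Because errors are independent across components, Cov(Tᵢ,Tⱼ) = Cov(Xᵢ,Xⱼ); the off-diagonal part of the true-score variance is the same as above.
True-score variance = [0.77 + 0.91] − 1.38 = 1.68 − 1.38 = 0.3.
Reliability = 0.3 / 0.62 = 0.4839.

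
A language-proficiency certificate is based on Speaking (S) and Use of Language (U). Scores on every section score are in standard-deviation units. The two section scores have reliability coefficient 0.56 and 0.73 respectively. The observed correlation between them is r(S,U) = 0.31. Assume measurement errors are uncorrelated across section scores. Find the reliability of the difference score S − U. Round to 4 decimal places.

0.4855

Var(S−U) = 1 + 1 − 2·0.31 = 2 − 0.62 = 1.38.
With uncorrelated errors the cross-covariances are all true-score covariance, so they carry over unchanged; only the diagonal terms shrink to ρᵢσᵢ².
True-score variance = [0.56 + 0.73] − 0.62 = 1.29 − 0.62 = 0.67.
Reliability = 0.67 / 1.38 = 0.4855.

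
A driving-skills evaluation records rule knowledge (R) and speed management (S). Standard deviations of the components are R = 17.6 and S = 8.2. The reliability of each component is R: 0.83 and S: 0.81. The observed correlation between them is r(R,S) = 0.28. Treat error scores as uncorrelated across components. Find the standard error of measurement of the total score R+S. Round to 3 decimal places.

Var(total) = 377 + 80.8192 = 457.819.
True-score variance = 311.565 + 80.8192 = 392.384, so reliability = 0.8571.
Error variance = 457.819 − 392.384 = 65.4348; SEM = √65.4348 = 8.089.

8.089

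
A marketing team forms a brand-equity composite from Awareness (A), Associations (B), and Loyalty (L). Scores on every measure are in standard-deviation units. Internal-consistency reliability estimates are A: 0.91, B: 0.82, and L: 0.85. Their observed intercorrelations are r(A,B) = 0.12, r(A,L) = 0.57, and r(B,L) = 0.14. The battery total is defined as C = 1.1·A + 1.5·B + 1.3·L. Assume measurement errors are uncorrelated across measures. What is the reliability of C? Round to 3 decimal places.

0.901

Var(C) = 1.1² + 1.5² + 1.3² + 2·[1.65·0.12 + 1.43·0.57 + 1.95·0.14] = 5.15 + 2.5722 = 7.7222.
With uncorrelated errors the cross-covariances are all true-score covariance, so they carry over unchanged; only the diagonal terms shrink to ρᵢσᵢ².
True-score variance = [1.1²·0.91 + 1.5²·0.82 + 1.3²·0.85] + 2.5722 = 4.3826 + 2.5722 = 6.9548.
Reliability = 6.9548 / 7.7222 = 0.901.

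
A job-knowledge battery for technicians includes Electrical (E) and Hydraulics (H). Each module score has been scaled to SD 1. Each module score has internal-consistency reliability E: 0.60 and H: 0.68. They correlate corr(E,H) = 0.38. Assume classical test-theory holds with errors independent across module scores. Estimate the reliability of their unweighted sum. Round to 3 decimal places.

0.739

Var(E+H) = 2 + 2·[0.38] = 2 + 0.76 = 2.76.
With uncorrelated errors the cross-covariances are all true-score covariance, so they carry over unchanged; only the diagonal terms shrink to ρᵢσᵢ².
True-score variance = [0.60 + 0.68] + 0.76 = 1.28 + 0.76 = 2.04.
Reliability = 2.04 / 2.76 = 0.739.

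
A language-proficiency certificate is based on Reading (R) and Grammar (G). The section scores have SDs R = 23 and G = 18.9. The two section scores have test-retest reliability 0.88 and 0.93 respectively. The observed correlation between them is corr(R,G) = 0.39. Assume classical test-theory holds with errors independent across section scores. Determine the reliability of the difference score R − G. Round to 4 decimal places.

0.8383

Var(R−G) = 23² + 18.9² − 2·23·18.9·0.39 = 886.21 − 339.066 = 547.144.
Because errors are independent across components, Cov(Tᵢ,Tⱼ) = Cov(Xᵢ,Xⱼ); the off-diagonal part of the true-score variance is the same as above.
True-score variance = [23²·0.88 + 18.9²·0.93] − 339.066 = 797.725 − 339.066 = 458.659.
Reliability = 458.659 / 547.144 = 0.8383.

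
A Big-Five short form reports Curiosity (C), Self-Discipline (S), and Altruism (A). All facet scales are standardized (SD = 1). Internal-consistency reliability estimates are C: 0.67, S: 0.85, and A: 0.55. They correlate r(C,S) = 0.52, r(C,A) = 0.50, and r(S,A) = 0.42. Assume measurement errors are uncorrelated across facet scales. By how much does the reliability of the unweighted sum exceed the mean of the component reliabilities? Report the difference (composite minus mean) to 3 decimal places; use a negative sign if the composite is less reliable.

Var(sum) = 3 + 2.88 = 5.88; true-score variance = 2.07 + 2.88 = 4.95; composite reliability = 0.8418.
Mean component reliability = 0.6900.
Difference = 0.8418 − 0.6900 = 0.152.

0.152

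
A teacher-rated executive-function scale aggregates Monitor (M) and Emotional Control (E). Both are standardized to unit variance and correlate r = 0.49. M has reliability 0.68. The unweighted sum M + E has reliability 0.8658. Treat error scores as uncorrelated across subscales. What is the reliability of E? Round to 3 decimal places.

Var(M+E) = 2 + 2·0.49 = 2.980.
True-score variance = ρ_M + ρ_E + 2·0.49, so 0.8658 = (0.68 + ρ_E + 0.98) / 2.980.
ρ_E = 0.8658·2.980 − 0.68 − 0.98 = 0.920.

0.920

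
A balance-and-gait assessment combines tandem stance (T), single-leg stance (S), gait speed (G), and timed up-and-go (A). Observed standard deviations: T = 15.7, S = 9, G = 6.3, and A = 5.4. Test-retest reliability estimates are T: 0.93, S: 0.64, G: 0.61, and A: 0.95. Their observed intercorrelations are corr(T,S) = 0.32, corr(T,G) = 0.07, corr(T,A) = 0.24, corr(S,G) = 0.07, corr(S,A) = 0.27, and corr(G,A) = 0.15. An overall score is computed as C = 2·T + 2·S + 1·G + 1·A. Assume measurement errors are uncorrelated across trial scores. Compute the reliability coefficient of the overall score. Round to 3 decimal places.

0.895

Var(C) = 2²·15.7² + 2²·9² + 6.3² + 5.4² + 2·[4·15.7·9·0.32 + 2·15.7·6.3·0.07 + 2·15.7·5.4·0.24 + 2·9·6.3·0.07 + 2·9·5.4·0.27 + 6.3·5.4·0.15] = 1378.81 + 549.382 = 1928.19.
Under uncorrelated errors the observed covariances equal the true-score covariances, so only the own-variance terms attenuate.
True-score variance = [2²·15.7²·0.93 + 2²·9²·0.64 + 6.3²·0.61 + 5.4²·0.95] + 549.382 = 1176.22 + 549.382 = 1725.6.
Reliability = 1725.6 / 1928.19 = 0.895.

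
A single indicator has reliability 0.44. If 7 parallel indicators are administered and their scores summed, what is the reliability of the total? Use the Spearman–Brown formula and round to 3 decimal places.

0.846

ρ_k = kρ / (1 + (k−1)ρ) = 7·0.44 / (1 + 6·0.44) = 3.080 / 3.640 = 0.846.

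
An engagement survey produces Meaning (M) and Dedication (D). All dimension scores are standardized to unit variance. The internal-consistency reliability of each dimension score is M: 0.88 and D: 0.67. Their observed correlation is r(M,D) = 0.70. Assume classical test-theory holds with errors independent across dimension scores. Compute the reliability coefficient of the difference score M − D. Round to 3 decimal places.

Var(M−D) = 1 + 1 − 2·0.70 = 2 − 1.4 = 0.6.
With uncorrelated errors the cross-covariances are all true-score covariance, so they carry over unchanged; only the diagonal terms shrink to ρᵢσᵢ².
True-score variance = [0.88 + 0.67] − 1.4 = 1.55 − 1.4 = 0.15.
Reliability = 0.15 / 0.6 = 0.250.

0.250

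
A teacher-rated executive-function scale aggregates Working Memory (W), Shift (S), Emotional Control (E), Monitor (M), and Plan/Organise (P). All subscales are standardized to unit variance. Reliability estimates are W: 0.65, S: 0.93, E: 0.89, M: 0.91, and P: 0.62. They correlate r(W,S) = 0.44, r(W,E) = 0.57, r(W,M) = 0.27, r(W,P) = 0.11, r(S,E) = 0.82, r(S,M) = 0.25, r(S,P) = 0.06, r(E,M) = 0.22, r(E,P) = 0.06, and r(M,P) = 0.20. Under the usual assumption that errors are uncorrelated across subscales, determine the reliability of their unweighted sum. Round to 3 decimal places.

0.909

Var(W+S+E+M+P) = 5 + 2·[0.44 + 0.57 + 0.27 + 0.11 + 0.82 + 0.25 + 0.06 + 0.22 + 0.06 + 0.20] = 5 + 6 = 11.
With uncorrelated errors the cross-covariances are all true-score covariance, so they carry over unchanged; only the diagonal terms shrink to ρᵢσᵢ².
True-score variance = [0.65 + 0.93 + 0.89 + 0.91 + 0.62] + 6 = 4 + 6 = 10.
Reliability = 10 / 11 = 0.909.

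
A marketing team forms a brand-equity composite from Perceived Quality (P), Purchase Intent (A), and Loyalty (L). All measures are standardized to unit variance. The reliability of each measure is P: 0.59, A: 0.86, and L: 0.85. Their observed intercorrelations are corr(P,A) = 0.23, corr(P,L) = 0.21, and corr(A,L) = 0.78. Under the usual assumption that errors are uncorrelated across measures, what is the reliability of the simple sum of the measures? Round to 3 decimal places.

Var(P+A+L) = 3 + 2·[0.23 + 0.21 + 0.78] = 3 + 2.44 = 5.44.
Because errors are independent across components, Cov(Tᵢ,Tⱼ) = Cov(Xᵢ,Xⱼ); the off-diagonal part of the true-score variance is the same as above.
True-score variance = [0.59 + 0.86 + 0.85] + 2.44 = 2.3 + 2.44 = 4.74.
Reliability = 4.74 / 5.44 = 0.871.

0.871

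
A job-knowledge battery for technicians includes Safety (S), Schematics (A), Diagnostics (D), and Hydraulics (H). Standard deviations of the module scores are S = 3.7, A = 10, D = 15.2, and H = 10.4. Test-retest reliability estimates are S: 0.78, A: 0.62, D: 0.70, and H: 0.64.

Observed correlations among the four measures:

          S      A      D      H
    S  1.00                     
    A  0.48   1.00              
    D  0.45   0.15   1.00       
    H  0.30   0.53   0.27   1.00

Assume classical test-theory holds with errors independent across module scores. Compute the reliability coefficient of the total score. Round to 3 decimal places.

0.814

Var(S+A+D+H) = 3.7² + 10² + 15.2² + 10.4² + 2·[3.7·10·0.48 + 3.7·15.2·0.45 + 3.7·10.4·0.30 + 10·15.2·0.15 + 10·10.4·0.53 + 15.2·10.4·0.27] = 452.89 + 350.427 = 803.317.
With uncorrelated errors the cross-covariances are all true-score covariance, so they carry over unchanged; only the diagonal terms shrink to ρᵢσᵢ².
True-score variance = [3.7²·0.78 + 10²·0.62 + 15.2²·0.70 + 10.4²·0.64] + 350.427 = 303.629 + 350.427 = 654.056.
Reliability = 654.056 / 803.317 = 0.814.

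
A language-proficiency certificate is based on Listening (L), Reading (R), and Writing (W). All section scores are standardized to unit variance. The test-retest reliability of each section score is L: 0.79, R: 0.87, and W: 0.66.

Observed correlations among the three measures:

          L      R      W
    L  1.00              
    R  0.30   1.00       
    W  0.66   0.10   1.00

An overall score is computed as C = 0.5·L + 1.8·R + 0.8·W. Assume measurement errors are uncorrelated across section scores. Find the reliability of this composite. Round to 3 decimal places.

0.874

Var(C) = 0.5² + 1.8² + 0.8² + 2·[0.9·0.30 + 0.4·0.66 + 1.44·0.10] = 4.13 + 1.356 = 5.486.
Because errors are independent across components, Cov(Tᵢ,Tⱼ) = Cov(Xᵢ,Xⱼ); the off-diagonal part of the true-score variance is the same as above.
True-score variance = [0.5²·0.79 + 1.8²·0.87 + 0.8²·0.66] + 1.356 = 3.4387 + 1.356 = 4.7947.
Reliability = 4.7947 / 5.486 = 0.874.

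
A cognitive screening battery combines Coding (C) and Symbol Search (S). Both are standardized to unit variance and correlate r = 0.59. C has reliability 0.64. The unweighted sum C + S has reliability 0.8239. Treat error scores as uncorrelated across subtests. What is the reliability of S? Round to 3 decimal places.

0.800

Var(C+S) = 2 + 2·0.59 = 3.180.
True-score variance = ρ_C + ρ_S + 2·0.59, so 0.8239 = (0.64 + ρ_S + 1.18) / 3.180.
ρ_S = 0.8239·3.180 − 0.64 − 1.18 = 0.800.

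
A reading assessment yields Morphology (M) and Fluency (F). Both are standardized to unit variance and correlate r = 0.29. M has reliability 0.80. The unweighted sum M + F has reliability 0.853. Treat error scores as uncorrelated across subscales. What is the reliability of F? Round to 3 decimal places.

0.821

Var(M+F) = 2 + 2·0.29 = 2.580.
True-score variance = ρ_M + ρ_F + 2·0.29, so 0.853 = (0.80 + ρ_F + 0.58) / 2.580.
ρ_F = 0.853·2.580 − 0.80 − 0.58 = 0.821.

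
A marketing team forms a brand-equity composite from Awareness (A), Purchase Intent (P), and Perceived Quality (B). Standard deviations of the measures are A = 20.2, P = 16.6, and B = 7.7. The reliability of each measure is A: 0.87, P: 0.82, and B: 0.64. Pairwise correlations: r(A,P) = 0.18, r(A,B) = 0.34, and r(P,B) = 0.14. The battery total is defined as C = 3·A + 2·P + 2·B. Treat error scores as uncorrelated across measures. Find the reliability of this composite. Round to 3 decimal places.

0.883

Var(C) = 3²·20.2² + 2²·16.6² + 2²·7.7² + 2·[6·20.2·16.6·0.18 + 6·20.2·7.7·0.34 + 4·16.6·7.7·0.14] = 5011.76 + 1502.05 = 6513.81.
Under uncorrelated errors the observed covariances equal the true-score covariances, so only the own-variance terms attenuate.
True-score variance = [3²·20.2²·0.87 + 2²·16.6²·0.82 + 2²·7.7²·0.64] + 1502.05 = 4250.57 + 1502.05 = 5752.63.
Reliability = 5752.63 / 6513.81 = 0.883.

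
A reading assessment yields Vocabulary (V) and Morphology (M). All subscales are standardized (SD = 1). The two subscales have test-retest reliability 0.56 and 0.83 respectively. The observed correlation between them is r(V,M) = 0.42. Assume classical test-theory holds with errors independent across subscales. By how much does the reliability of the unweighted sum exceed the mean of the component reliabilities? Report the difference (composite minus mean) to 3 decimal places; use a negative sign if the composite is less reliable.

Var(sum) = 2 + 0.84 = 2.84; true-score variance = 1.39 + 0.84 = 2.23; composite reliability = 0.7852.
Mean component reliability = 0.6950.
Difference = 0.7852 − 0.6950 = 0.090.

0.090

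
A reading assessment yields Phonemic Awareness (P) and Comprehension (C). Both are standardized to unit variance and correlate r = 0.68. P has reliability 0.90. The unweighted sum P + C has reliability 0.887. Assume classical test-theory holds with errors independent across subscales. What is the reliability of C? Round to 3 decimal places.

Var(P+C) = 2 + 2·0.68 = 3.360.
True-score variance = ρ_P + ρ_C + 2·0.68, so 0.887 = (0.90 + ρ_C + 1.36) / 3.360.
ρ_C = 0.887·3.360 − 0.90 − 1.36 = 0.720.

0.720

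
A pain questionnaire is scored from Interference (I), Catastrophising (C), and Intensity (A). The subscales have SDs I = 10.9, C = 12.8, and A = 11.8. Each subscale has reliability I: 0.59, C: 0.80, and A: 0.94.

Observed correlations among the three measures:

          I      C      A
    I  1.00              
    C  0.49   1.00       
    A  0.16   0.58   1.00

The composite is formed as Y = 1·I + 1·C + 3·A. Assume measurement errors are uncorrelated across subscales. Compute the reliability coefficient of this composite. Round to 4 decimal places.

Var(Y) = 10.9² + 12.8² + 3²·11.8² + 2·[10.9·12.8·0.49 + 3·10.9·11.8·0.16 + 3·12.8·11.8·0.58] = 1535.81 + 785.824 = 2321.63.
With uncorrelated errors the cross-covariances are all true-score covariance, so they carry over unchanged; only the diagonal terms shrink to ρᵢσᵢ².
True-score variance = [10.9²·0.59 + 12.8²·0.80 + 3²·11.8²·0.94] + 785.824 = 1379.14 + 785.824 = 2164.96.
Reliability = 2164.96 / 2321.63 = 0.9325.

0.9325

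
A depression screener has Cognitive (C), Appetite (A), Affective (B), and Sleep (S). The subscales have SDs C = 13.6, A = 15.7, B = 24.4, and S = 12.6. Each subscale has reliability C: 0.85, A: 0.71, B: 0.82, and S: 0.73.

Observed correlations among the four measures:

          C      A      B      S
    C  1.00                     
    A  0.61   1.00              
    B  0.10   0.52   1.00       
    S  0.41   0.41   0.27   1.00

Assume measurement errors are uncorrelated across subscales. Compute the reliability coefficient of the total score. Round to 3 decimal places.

0.895

Var(C+A+B+S) = 13.6² + 15.7² + 24.4² + 12.6² + 2·[13.6·15.7·0.61 + 13.6·24.4·0.10 + 13.6·12.6·0.41 + 15.7·24.4·0.52 + 15.7·12.6·0.41 + 24.4·12.6·0.27] = 1185.57 + 1194.01 = 2379.58.
Because errors are independent across components, Cov(Tᵢ,Tⱼ) = Cov(Xᵢ,Xⱼ); the off-diagonal part of the true-score variance is the same as above.
True-score variance = [13.6²·0.85 + 15.7²·0.71 + 24.4²·0.82 + 12.6²·0.73] + 1194.01 = 936.314 + 1194.01 = 2130.32.
Reliability = 2130.32 / 2379.58 = 0.895.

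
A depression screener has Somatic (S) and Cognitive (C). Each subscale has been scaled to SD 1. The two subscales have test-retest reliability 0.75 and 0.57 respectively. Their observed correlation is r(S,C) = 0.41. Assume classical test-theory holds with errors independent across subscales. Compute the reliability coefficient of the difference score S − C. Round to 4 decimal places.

0.4237

Var(S−C) = 1 + 1 − 2·0.41 = 2 − 0.82 = 1.18.
Because errors are independent across components, Cov(Tᵢ,Tⱼ) = Cov(Xᵢ,Xⱼ); the off-diagonal part of the true-score variance is the same as above.
True-score variance = [0.75 + 0.57] − 0.82 = 1.32 − 0.82 = 0.5.
Reliability = 0.5 / 1.18 = 0.4237.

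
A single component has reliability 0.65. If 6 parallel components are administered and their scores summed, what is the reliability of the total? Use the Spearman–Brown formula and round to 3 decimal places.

ρ_k = kρ / (1 + (k−1)ρ) = 6·0.65 / (1 + 5·0.65) = 3.900 / 4.250 = 0.918.

0.918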